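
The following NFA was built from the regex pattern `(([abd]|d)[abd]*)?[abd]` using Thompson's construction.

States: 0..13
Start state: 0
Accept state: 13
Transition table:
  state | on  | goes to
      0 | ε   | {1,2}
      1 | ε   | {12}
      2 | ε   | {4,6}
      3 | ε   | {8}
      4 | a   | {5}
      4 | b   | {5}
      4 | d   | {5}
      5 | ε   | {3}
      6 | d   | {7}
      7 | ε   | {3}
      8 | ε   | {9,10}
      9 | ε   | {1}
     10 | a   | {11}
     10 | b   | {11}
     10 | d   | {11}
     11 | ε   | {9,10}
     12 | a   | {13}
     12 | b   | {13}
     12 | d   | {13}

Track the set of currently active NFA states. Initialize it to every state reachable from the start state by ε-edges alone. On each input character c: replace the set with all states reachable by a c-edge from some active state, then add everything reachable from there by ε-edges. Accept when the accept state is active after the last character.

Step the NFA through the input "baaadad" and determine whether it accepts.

Answer: ACCEPT

Trace:
start: ε-closure({0}) = {0,1,2,4,6,12}
'b' @ 1: {1,3,5,8,9,10,12,13}  [accepting]
'a' @ 2: {1,9,10,11,12,13}  [accepting]
'a' @ 3: {1,9,10,11,12,13}  [accepting]
'a' @ 4: {1,9,10,11,12,13}  [accepting]
'd' @ 5: {1,9,10,11,12,13}  [accepting]
'a' @ 6: {1,9,10,11,12,13}  [accepting]
'd' @ 7: {1,9,10,11,12,13}  [accepting]
final: {1,9,10,11,12,13}; accept 13 in set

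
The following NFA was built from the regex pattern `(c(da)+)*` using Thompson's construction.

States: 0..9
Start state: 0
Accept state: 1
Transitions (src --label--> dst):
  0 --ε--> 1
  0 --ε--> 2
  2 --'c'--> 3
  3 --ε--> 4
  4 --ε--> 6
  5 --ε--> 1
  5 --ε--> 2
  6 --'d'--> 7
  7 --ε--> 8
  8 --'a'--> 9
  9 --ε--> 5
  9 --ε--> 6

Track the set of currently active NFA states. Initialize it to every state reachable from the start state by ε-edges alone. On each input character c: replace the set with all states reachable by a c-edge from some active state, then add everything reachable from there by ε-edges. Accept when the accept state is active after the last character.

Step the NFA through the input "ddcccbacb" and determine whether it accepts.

Answer: REJECT

Trace:
initial (ε-close {0}): {0,1,2}
'd' @ 1: {}  — state set empty
rest 'dcccbacb' ignored (set empty)
after full input: {}  (accept=1 not in)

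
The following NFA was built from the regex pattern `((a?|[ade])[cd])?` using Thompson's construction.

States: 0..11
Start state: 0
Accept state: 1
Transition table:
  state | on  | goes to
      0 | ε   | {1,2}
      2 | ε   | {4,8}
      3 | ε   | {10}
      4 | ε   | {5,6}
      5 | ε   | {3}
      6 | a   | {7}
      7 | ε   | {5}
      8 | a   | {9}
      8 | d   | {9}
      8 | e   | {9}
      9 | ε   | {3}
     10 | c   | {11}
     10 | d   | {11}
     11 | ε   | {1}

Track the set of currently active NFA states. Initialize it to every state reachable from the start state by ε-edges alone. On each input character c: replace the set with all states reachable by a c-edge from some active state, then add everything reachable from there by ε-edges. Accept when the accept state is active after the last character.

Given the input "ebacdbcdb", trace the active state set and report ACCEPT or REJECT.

Answer: REJECT

Derivation:
S₀ = ε-closure({0}) = {0,1,2,3,4,5,6,8,10}
'e' @ 1: {3,9,10}
'b' @ 2: {}  — dead — no transitions
rest 'acdbcdb' ignored (set empty)
end set {} — state 1 not in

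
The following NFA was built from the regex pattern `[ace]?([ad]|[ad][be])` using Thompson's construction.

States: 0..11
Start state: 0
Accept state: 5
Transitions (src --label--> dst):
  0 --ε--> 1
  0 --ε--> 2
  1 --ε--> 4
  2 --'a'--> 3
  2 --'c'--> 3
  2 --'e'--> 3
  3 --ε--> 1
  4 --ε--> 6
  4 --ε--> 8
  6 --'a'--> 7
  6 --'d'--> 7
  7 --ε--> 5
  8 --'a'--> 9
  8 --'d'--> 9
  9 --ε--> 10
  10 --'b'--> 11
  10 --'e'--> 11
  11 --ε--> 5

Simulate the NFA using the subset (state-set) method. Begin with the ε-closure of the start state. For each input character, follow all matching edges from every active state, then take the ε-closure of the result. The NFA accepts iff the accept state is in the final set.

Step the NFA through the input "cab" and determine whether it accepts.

Answer: ACCEPT

Trace:
initial (ε-close {0}): {0,1,2,4,6,8}
'c' @ 1: {1,3,4,6,8}
'a' @ 2: {5,7,9,10}  (accept∈set)
'b' @ 3: {5,11}  (accept∈set)
after full input: {5,11}  (accept=5 in)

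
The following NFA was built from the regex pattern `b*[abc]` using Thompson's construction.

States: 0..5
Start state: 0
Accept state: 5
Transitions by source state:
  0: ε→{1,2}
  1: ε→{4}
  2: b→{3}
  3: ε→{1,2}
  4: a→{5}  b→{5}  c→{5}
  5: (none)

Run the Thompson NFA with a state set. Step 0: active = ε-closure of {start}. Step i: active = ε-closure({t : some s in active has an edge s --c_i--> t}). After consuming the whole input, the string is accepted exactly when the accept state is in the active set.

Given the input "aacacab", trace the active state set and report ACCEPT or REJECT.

Answer: REJECT

Steps:
initial (ε-close {0}): {0,1,2,4}
'a' @ 1: {5}  [accepting]
'a' @ 2: {}  — no active states
rest 'cacab' ignored (set empty)
final: {}; accept 5 not in set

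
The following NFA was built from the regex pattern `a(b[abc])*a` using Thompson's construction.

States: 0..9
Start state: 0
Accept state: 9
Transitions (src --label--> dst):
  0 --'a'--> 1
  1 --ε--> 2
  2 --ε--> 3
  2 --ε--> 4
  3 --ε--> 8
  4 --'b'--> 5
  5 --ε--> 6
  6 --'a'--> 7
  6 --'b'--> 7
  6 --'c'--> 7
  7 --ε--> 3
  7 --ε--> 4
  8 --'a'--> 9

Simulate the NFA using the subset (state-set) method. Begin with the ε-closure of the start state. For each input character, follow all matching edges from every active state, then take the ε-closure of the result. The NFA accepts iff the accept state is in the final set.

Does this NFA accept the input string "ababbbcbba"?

Answer: ACCEPT

Trace:
start: ε-closure({0}) = {0}
'a' @ 1: {1,2,3,4,8}
'b' @ 2: {5,6}
'a' @ 3: {3,4,7,8}
'b' @ 4: {5,6}
'b' @ 5: {3,4,7,8}
'b' @ 6: {5,6}
'c' @ 7: {3,4,7,8}
'b' @ 8: {5,6}
'b' @ 9: {3,4,7,8}
'a' @ 10: {9}  [accepting]
final: {9}; accept 9 in set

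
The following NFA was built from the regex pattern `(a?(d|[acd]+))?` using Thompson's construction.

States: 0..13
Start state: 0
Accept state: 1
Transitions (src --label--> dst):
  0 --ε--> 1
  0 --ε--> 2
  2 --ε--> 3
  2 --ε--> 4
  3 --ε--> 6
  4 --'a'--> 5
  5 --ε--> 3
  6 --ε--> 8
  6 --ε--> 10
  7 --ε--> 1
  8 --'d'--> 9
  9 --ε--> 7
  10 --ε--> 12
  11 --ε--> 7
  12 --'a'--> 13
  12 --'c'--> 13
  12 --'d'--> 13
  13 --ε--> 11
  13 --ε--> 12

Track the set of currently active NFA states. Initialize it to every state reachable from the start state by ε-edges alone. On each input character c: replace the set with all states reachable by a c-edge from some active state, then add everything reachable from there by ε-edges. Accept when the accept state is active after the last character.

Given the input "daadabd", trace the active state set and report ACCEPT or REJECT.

Answer: REJECT

Derivation:
S₀ = ε-closure({0}) = {0,1,2,3,4,6,8,10,12}
'd' @ 1: {1,7,9,11,12,13}  ✓accept
'a' @ 2: {1,7,11,12,13}  ✓accept
'a' @ 3: {1,7,11,12,13}  ✓accept
'd' @ 4: {1,7,11,12,13}  ✓accept
'a' @ 5: {1,7,11,12,13}  ✓accept
'b' @ 6: {}  — state set empty
rest 'd' ignored (set empty)
final: {}; accept 1 not in set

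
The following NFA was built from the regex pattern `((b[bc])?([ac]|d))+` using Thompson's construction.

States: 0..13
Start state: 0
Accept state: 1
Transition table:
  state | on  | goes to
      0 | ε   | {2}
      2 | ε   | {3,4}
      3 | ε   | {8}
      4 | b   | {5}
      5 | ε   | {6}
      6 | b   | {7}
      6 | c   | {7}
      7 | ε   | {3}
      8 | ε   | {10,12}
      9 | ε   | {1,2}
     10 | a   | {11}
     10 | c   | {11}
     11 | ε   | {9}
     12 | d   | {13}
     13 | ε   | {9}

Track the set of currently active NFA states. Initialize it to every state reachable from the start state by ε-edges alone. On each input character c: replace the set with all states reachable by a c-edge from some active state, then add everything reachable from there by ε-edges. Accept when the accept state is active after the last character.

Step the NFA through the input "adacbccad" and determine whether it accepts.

start: ε-closure({0}) = {0,2,3,4,8,10,12}
'a' @ 1: {1,2,3,4,8,9,10,11,12}  [accepting]
'd' @ 2: {1,2,3,4,8,9,10,12,13}  [accepting]
'a' @ 3: {1,2,3,4,8,9,10,11,12}  [accepting]
'c' @ 4: {1,2,3,4,8,9,10,11,12}  [accepting]
'b' @ 5: {5,6}
'c' @ 6: {3,7,8,10,12}
'c' @ 7: {1,2,3,4,8,9,10,11,12}  [accepting]
'a' @ 8: {1,2,3,4,8,9,10,11,12}  [accepting]
'd' @ 9: {1,2,3,4,8,9,10,12,13}  [accepting]
end set {1,2,3,4,8,9,10,12,13} — state 1 in

Answer: ACCEPT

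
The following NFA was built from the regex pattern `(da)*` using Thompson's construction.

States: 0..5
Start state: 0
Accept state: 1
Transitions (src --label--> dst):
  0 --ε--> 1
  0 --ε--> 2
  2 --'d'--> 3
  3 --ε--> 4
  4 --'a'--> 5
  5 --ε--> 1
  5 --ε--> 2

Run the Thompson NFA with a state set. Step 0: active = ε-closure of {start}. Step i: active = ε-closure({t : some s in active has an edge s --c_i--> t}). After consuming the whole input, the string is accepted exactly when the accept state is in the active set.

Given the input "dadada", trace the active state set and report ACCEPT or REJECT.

Answer: ACCEPT

Trace:
S₀ = ε-closure({0}) = {0,1,2}
'd' @ 1: {3,4}
'a' @ 2: {1,2,5}  (accept∈set)
'd' @ 3: {3,4}
'a' @ 4: {1,2,5}  (accept∈set)
'd' @ 5: {3,4}
'a' @ 6: {1,2,5}  (accept∈set)
end set {1,2,5} — state 1 in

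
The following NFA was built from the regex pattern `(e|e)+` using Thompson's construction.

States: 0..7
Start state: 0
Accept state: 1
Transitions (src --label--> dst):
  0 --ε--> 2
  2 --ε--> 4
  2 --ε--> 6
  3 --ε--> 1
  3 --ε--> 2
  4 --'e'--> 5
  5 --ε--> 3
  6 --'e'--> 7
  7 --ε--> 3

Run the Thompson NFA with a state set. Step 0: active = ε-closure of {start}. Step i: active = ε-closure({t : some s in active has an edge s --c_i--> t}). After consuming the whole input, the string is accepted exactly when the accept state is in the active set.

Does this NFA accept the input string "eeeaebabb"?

S₀ = ε-closure({0}) = {0,2,4,6}
'e' @ 1: {1,2,3,4,5,6,7}  ✓accept
'e' @ 2: {1,2,3,4,5,6,7}  ✓accept
'e' @ 3: {1,2,3,4,5,6,7}  ✓accept
'a' @ 4: {}  — dead — no transitions
rest 'ebabb' ignored (set empty)
after full input: {}  (accept=1 not in)

Answer: REJECT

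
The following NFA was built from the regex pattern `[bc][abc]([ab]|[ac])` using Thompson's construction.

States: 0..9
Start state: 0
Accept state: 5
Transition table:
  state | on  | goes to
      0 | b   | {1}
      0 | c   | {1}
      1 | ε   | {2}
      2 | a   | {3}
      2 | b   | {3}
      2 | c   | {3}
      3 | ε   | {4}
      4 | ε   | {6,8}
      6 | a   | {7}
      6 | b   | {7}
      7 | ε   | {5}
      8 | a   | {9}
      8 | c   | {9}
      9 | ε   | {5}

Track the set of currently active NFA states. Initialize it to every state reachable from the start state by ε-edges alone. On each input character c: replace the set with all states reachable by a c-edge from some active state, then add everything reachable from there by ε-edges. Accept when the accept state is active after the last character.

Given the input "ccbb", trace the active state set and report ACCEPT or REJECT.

S₀ = ε-closure({0}) = {0}
'c' @ 1: {1,2}
'c' @ 2: {3,4,6,8}
'b' @ 3: {5,7}  (accept∈set)
'b' @ 4: {}  — no active states
final: {}; accept 5 not in set

Answer: REJECT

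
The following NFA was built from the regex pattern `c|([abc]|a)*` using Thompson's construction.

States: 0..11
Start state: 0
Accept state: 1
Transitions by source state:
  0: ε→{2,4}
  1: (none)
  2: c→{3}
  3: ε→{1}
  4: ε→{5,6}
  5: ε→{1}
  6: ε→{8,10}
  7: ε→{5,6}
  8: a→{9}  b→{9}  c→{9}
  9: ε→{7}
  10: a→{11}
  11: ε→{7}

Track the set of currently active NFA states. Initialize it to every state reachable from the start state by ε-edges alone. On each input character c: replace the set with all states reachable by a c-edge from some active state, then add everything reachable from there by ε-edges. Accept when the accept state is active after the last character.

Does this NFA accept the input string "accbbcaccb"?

Answer: ACCEPT

Derivation:
start: ε-closure({0}) = {0,1,2,4,5,6,8,10}
'a' @ 1: {1,5,6,7,8,9,10,11}  [accepting]
'c' @ 2: {1,5,6,7,8,9,10}  [accepting]
'c' @ 3: {1,5,6,7,8,9,10}  [accepting]
'b' @ 4: {1,5,6,7,8,9,10}  [accepting]
'b' @ 5: {1,5,6,7,8,9,10}  [accepting]
'c' @ 6: {1,5,6,7,8,9,10}  [accepting]
'a' @ 7: {1,5,6,7,8,9,10,11}  [accepting]
'c' @ 8: {1,5,6,7,8,9,10}  [accepting]
'c' @ 9: {1,5,6,7,8,9,10}  [accepting]
'b' @ 10: {1,5,6,7,8,9,10}  [accepting]
after full input: {1,5,6,7,8,9,10}  (accept=1 in)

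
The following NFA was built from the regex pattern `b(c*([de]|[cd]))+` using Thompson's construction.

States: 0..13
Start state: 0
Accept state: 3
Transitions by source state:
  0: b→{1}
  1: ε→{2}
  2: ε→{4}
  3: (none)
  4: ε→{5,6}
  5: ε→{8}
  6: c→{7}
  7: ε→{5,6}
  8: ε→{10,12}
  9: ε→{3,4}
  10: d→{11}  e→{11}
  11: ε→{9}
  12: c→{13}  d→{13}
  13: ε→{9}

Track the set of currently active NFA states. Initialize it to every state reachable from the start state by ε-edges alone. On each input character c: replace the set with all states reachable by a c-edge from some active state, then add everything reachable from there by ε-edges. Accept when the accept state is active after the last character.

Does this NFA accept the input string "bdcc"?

initial (ε-close {0}): {0}
'b' @ 1: {1,2,4,5,6,8,10,12}
'd' @ 2: {3,4,5,6,8,9,10,11,12,13}  (accept∈set)
'c' @ 3: {3,4,5,6,7,8,9,10,12,13}  (accept∈set)
'c' @ 4: {3,4,5,6,7,8,9,10,12,13}  (accept∈set)
final: {3,4,5,6,7,8,9,10,12,13}; accept 3 in set

Answer: ACCEPT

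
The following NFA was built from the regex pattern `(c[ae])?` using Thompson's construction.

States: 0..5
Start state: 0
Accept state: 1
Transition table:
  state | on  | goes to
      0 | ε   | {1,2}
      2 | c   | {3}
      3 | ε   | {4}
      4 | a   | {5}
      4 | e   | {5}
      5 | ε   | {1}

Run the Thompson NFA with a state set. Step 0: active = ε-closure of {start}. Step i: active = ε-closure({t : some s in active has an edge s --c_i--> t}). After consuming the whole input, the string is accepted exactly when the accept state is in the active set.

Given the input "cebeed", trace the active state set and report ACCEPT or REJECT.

Answer: REJECT

Trace:
start: ε-closure({0}) = {0,1,2}
'c' @ 1: {3,4}
'e' @ 2: {1,5}  (accept∈set)
'b' @ 3: {}  — state set empty
rest 'eed' ignored (set empty)
end set {} — state 1 not in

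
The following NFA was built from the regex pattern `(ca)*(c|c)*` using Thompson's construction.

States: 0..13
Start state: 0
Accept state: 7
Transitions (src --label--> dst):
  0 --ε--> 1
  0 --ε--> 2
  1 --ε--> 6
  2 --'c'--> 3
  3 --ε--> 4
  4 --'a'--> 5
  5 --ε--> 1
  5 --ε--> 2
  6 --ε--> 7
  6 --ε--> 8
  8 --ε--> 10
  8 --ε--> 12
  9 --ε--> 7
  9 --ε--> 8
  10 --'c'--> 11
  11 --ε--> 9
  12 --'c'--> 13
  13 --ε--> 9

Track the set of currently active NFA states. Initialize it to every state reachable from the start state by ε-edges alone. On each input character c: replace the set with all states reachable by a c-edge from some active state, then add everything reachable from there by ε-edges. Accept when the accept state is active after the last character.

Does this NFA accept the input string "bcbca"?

Answer: REJECT

Steps:
initial (ε-close {0}): {0,1,2,6,7,8,10,12}
'b' @ 1: {}  — state set empty
rest 'cbca' ignored (set empty)
final: {}; accept 7 not in set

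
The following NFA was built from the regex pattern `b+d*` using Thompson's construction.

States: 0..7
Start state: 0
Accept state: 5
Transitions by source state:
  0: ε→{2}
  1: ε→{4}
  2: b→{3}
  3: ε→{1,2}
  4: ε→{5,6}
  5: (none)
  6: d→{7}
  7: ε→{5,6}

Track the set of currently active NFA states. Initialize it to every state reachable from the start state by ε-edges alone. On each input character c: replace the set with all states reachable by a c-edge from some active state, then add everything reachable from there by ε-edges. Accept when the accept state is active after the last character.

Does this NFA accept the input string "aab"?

Answer: REJECT

Derivation:
start: ε-closure({0}) = {0,2}
'a' @ 1: {}  — dead — no transitions
rest 'ab' ignored (set empty)
end set {} — state 5 not in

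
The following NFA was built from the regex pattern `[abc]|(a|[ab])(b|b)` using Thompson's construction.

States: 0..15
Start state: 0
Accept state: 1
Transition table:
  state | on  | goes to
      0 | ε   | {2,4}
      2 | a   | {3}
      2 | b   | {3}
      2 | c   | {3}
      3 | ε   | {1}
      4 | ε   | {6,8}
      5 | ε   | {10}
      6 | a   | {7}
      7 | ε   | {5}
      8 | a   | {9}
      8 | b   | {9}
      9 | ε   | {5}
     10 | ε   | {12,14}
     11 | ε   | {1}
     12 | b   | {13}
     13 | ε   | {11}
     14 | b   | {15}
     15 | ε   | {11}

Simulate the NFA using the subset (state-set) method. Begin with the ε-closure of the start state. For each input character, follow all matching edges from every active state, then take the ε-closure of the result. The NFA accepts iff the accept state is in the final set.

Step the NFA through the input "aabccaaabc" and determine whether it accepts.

S₀ = ε-closure({0}) = {0,2,4,6,8}
'a' @ 1: {1,3,5,7,9,10,12,14}  [accepting]
'a' @ 2: {}  — state set empty
rest 'bccaaabc' ignored (set empty)
end set {} — state 1 not in

Answer: REJECT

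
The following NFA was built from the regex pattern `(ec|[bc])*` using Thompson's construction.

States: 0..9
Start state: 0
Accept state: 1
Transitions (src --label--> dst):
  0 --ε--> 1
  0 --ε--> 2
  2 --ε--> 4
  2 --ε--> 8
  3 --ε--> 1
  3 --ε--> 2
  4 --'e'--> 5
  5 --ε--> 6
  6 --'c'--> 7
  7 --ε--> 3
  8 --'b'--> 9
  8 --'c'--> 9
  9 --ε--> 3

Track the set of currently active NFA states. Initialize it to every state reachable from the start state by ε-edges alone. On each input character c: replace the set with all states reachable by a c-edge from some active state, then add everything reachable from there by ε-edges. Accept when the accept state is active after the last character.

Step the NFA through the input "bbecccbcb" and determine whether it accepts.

Answer: ACCEPT

Derivation:
S₀ = ε-closure({0}) = {0,1,2,4,8}
'b' @ 1: {1,2,3,4,8,9}  [accepting]
'b' @ 2: {1,2,3,4,8,9}  [accepting]
'e' @ 3: {5,6}
'c' @ 4: {1,2,3,4,7,8}  [accepting]
'c' @ 5: {1,2,3,4,8,9}  [accepting]
'c' @ 6: {1,2,3,4,8,9}  [accepting]
'b' @ 7: {1,2,3,4,8,9}  [accepting]
'c' @ 8: {1,2,3,4,8,9}  [accepting]
'b' @ 9: {1,2,3,4,8,9}  [accepting]
final: {1,2,3,4,8,9}; accept 1 in set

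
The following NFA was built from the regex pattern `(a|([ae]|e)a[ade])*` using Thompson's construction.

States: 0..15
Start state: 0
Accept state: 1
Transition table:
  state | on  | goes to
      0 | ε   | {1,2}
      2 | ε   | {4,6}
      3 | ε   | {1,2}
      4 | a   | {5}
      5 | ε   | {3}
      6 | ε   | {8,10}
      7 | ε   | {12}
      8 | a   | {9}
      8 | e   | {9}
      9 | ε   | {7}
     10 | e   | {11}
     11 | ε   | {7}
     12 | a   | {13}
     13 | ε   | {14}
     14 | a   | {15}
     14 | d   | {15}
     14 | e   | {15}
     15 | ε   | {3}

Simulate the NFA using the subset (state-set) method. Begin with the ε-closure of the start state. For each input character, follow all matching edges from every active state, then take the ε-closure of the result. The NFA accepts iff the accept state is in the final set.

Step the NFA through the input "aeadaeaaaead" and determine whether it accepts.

initial (ε-close {0}): {0,1,2,4,6,8,10}
'a' @ 1: {1,2,3,4,5,6,7,8,9,10,12}  ✓accept
'e' @ 2: {7,9,11,12}
'a' @ 3: {13,14}
'd' @ 4: {1,2,3,4,6,8,10,15}  ✓accept
'a' @ 5: {1,2,3,4,5,6,7,8,9,10,12}  ✓accept
'e' @ 6: {7,9,11,12}
'a' @ 7: {13,14}
'a' @ 8: {1,2,3,4,6,8,10,15}  ✓accept
'a' @ 9: {1,2,3,4,5,6,7,8,9,10,12}  ✓accept
'e' @ 10: {7,9,11,12}
'a' @ 11: {13,14}
'd' @ 12: {1,2,3,4,6,8,10,15}  ✓accept
final: {1,2,3,4,6,8,10,15}; accept 1 in set

Answer: ACCEPT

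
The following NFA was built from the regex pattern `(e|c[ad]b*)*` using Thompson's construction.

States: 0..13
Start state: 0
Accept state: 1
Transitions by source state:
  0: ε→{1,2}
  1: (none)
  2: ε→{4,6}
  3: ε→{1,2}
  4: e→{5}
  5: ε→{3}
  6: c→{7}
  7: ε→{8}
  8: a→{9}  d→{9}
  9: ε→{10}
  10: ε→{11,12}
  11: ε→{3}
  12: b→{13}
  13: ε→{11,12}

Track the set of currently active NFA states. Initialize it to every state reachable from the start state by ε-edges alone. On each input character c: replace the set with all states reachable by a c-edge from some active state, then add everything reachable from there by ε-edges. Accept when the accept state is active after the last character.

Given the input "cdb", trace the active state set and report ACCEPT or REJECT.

S₀ = ε-closure({0}) = {0,1,2,4,6}
'c' @ 1: {7,8}
'd' @ 2: {1,2,3,4,6,9,10,11,12}  [accepting]
'b' @ 3: {1,2,3,4,6,11,12,13}  [accepting]
final: {1,2,3,4,6,11,12,13}; accept 1 in set

Answer: ACCEPT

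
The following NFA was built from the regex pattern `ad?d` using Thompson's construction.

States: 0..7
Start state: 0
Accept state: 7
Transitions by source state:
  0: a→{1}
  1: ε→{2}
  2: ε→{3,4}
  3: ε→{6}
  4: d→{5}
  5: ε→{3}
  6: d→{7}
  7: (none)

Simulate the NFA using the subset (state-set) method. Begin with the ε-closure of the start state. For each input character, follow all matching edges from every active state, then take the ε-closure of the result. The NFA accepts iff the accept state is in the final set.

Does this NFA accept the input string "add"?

S₀ = ε-closure({0}) = {0}
'a' @ 1: {1,2,3,4,6}
'd' @ 2: {3,5,6,7}  (accept∈set)
'd' @ 3: {7}  (accept∈set)
after full input: {7}  (accept=7 in)

Answer: ACCEPT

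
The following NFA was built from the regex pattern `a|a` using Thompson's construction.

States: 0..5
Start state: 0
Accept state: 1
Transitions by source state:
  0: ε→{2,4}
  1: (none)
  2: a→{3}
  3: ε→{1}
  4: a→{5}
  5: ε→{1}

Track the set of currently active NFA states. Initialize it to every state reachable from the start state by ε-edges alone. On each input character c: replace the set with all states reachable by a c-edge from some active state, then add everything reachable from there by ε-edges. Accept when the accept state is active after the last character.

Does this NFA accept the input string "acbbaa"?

S₀ = ε-closure({0}) = {0,2,4}
'a' @ 1: {1,3,5}  (accept∈set)
'c' @ 2: {}  — no active states
rest 'bbaa' ignored (set empty)
after full input: {}  (accept=1 not in)

Answer: REJECT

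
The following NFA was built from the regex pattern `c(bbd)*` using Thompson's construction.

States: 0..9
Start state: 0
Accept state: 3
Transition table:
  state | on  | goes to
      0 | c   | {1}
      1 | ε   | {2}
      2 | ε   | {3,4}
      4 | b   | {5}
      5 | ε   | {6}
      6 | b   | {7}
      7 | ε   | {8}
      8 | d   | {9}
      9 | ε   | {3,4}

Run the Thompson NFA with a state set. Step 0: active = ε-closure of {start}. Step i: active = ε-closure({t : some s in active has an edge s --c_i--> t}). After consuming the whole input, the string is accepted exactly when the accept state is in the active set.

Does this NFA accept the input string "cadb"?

S₀ = ε-closure({0}) = {0}
'c' @ 1: {1,2,3,4}  ✓accept
'a' @ 2: {}  — no active states
rest 'db' ignored (set empty)
end set {} — state 3 not in

Answer: REJECT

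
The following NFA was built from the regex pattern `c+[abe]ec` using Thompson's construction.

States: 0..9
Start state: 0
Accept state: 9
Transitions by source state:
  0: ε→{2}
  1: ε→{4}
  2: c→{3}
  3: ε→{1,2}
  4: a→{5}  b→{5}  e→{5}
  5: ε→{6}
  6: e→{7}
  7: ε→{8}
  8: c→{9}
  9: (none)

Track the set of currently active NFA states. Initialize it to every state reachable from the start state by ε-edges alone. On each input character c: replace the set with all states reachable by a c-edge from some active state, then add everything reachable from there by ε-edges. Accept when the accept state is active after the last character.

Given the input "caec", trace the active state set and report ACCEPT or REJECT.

Answer: ACCEPT

Trace:
S₀ = ε-closure({0}) = {0,2}
'c' @ 1: {1,2,3,4}
'a' @ 2: {5,6}
'e' @ 3: {7,8}
'c' @ 4: {9}  (accept∈set)
after full input: {9}  (accept=9 in)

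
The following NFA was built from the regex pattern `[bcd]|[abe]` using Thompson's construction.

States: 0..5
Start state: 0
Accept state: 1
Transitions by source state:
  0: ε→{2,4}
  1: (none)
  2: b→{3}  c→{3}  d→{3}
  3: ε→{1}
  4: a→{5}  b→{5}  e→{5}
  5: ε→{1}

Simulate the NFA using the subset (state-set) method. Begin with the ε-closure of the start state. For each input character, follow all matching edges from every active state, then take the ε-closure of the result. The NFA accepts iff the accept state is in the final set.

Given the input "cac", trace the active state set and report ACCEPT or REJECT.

S₀ = ε-closure({0}) = {0,2,4}
'c' @ 1: {1,3}  (accept∈set)
'a' @ 2: {}  — no active states
rest 'c' ignored (set empty)
end set {} — state 1 not in

Answer: REJECT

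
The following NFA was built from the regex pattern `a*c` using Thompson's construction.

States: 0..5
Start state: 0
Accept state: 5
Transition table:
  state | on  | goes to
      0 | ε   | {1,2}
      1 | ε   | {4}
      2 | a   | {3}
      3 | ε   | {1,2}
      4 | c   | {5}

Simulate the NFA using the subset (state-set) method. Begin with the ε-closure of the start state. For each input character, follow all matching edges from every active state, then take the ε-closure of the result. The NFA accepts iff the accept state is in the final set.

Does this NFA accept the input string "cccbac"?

Answer: REJECT

Derivation:
S₀ = ε-closure({0}) = {0,1,2,4}
'c' @ 1: {5}  (accept∈set)
'c' @ 2: {}  — no active states
rest 'cbac' ignored (set empty)
end set {} — state 5 not in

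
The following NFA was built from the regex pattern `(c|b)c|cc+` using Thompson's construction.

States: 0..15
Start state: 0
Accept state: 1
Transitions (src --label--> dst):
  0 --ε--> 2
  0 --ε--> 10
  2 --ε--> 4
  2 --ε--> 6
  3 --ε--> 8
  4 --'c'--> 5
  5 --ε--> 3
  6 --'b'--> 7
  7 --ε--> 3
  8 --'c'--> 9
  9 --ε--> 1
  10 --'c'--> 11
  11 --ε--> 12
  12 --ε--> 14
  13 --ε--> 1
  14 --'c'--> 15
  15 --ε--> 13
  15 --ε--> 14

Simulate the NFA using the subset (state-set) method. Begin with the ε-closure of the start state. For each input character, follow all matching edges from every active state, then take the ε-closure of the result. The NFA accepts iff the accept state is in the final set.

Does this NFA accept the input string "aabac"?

Answer: REJECT

Trace:
S₀ = ε-closure({0}) = {0,2,4,6,10}
'a' @ 1: {}  — no active states
rest 'abac' ignored (set empty)
final: {}; accept 1 not in set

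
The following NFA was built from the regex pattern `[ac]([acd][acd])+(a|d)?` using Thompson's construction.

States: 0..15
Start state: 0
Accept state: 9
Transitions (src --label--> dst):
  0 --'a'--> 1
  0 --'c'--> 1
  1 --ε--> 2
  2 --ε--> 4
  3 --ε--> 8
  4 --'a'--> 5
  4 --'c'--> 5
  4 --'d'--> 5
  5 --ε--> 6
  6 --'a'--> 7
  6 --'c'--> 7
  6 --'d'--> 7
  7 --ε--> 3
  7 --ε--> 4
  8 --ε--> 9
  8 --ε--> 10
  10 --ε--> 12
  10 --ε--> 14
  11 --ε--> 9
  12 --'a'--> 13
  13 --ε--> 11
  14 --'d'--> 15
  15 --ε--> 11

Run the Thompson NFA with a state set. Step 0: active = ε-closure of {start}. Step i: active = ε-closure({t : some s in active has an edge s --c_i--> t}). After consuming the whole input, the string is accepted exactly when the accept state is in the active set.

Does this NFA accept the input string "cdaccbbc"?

Answer: REJECT

Trace:
S₀ = ε-closure({0}) = {0}
'c' @ 1: {1,2,4}
'd' @ 2: {5,6}
'a' @ 3: {3,4,7,8,9,10,12,14}  ✓accept
'c' @ 4: {5,6}
'c' @ 5: {3,4,7,8,9,10,12,14}  ✓accept
'b' @ 6: {}  — state set empty
rest 'bc' ignored (set empty)
final: {}; accept 9 not in set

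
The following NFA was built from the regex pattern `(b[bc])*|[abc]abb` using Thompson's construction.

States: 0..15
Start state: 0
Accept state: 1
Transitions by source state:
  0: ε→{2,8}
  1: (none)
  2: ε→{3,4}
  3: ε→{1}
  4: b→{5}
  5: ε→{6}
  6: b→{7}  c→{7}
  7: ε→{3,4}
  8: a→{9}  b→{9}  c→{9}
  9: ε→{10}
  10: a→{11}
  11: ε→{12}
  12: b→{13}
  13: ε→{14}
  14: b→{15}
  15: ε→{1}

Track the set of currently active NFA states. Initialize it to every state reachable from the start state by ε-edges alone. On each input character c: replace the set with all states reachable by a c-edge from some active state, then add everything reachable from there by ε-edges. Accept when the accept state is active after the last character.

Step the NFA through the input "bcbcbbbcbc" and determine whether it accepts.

Answer: ACCEPT

Trace:
start: ε-closure({0}) = {0,1,2,3,4,8}
'b' @ 1: {5,6,9,10}
'c' @ 2: {1,3,4,7}  (accept∈set)
'b' @ 3: {5,6}
'c' @ 4: {1,3,4,7}  (accept∈set)
'b' @ 5: {5,6}
'b' @ 6: {1,3,4,7}  (accept∈set)
'b' @ 7: {5,6}
'c' @ 8: {1,3,4,7}  (accept∈set)
'b' @ 9: {5,6}
'c' @ 10: {1,3,4,7}  (accept∈set)
end set {1,3,4,7} — state 1 in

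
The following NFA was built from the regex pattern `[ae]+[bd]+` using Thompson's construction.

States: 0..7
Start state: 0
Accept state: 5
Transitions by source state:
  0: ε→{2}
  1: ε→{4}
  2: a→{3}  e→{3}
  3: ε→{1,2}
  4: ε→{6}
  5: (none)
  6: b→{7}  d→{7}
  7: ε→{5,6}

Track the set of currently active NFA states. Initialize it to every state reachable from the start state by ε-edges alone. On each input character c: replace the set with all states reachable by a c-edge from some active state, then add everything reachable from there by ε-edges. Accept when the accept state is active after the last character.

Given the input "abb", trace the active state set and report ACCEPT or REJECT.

initial (ε-close {0}): {0,2}
'a' @ 1: {1,2,3,4,6}
'b' @ 2: {5,6,7}  (accept∈set)
'b' @ 3: {5,6,7}  (accept∈set)
after full input: {5,6,7}  (accept=5 in)

Answer: ACCEPT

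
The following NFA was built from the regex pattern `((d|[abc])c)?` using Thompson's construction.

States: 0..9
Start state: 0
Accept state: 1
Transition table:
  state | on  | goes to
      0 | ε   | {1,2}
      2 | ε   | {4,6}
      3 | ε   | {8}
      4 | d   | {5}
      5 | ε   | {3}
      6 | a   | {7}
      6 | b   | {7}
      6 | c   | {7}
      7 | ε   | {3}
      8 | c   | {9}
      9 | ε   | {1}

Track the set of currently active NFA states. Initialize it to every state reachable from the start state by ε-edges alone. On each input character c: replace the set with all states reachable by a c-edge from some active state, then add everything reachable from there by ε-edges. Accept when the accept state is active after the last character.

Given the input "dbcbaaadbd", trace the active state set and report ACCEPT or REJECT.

Answer: REJECT

Derivation:
initial (ε-close {0}): {0,1,2,4,6}
'd' @ 1: {3,5,8}
'b' @ 2: {}  — dead — no transitions
rest 'cbaaadbd' ignored (set empty)
after full input: {}  (accept=1 not in)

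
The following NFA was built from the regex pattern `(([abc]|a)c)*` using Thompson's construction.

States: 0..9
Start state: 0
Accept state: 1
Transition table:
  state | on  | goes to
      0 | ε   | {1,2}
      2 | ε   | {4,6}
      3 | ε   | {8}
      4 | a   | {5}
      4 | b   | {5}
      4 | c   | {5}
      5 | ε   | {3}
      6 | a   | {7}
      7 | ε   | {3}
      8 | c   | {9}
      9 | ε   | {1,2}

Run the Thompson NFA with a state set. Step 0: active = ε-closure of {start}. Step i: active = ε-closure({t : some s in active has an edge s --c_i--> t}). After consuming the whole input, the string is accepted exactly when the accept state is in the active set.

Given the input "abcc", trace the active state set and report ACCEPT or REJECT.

Answer: REJECT

Trace:
S₀ = ε-closure({0}) = {0,1,2,4,6}
'a' @ 1: {3,5,7,8}
'b' @ 2: {}  — no active states
rest 'cc' ignored (set empty)
after full input: {}  (accept=1 not in)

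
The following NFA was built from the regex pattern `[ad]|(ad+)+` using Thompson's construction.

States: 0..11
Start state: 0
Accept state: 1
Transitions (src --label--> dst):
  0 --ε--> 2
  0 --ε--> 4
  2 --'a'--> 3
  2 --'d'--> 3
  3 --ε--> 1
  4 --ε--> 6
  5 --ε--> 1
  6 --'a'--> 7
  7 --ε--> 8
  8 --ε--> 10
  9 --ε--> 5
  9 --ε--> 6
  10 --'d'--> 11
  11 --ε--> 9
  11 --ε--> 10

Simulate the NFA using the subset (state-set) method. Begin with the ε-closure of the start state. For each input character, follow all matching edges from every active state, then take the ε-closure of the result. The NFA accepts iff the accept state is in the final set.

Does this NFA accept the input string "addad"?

Answer: ACCEPT

Derivation:
initial (ε-close {0}): {0,2,4,6}
'a' @ 1: {1,3,7,8,10}  ✓accept
'd' @ 2: {1,5,6,9,10,11}  ✓accept
'd' @ 3: {1,5,6,9,10,11}  ✓accept
'a' @ 4: {7,8,10}
'd' @ 5: {1,5,6,9,10,11}  ✓accept
after full input: {1,5,6,9,10,11}  (accept=1 in)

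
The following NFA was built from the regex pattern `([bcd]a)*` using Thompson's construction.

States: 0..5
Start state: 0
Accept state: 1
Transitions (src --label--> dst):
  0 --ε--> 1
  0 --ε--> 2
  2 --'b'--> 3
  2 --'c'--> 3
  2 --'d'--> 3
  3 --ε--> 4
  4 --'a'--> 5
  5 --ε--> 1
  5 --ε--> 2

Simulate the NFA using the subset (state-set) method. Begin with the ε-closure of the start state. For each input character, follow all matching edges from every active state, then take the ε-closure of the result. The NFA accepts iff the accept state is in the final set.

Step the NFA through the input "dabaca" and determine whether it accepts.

Answer: ACCEPT

Trace:
S₀ = ε-closure({0}) = {0,1,2}
'd' @ 1: {3,4}
'a' @ 2: {1,2,5}  [accepting]
'b' @ 3: {3,4}
'a' @ 4: {1,2,5}  [accepting]
'c' @ 5: {3,4}
'a' @ 6: {1,2,5}  [accepting]
end set {1,2,5} — state 1 in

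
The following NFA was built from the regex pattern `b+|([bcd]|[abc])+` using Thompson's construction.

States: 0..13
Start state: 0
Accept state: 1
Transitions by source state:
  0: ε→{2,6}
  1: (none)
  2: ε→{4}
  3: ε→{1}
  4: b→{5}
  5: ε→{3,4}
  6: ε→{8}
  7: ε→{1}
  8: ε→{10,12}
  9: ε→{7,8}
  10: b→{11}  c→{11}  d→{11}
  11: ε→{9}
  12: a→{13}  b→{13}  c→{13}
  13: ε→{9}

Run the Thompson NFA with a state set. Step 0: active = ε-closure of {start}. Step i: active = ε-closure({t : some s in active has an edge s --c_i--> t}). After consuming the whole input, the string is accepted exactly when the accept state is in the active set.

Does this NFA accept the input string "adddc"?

Answer: ACCEPT

Trace:
initial (ε-close {0}): {0,2,4,6,8,10,12}
'a' @ 1: {1,7,8,9,10,12,13}  ✓accept
'd' @ 2: {1,7,8,9,10,11,12}  ✓accept
'd' @ 3: {1,7,8,9,10,11,12}  ✓accept
'd' @ 4: {1,7,8,9,10,11,12}  ✓accept
'c' @ 5: {1,7,8,9,10,11,12,13}  ✓accept
after full input: {1,7,8,9,10,11,12,13}  (accept=1 in)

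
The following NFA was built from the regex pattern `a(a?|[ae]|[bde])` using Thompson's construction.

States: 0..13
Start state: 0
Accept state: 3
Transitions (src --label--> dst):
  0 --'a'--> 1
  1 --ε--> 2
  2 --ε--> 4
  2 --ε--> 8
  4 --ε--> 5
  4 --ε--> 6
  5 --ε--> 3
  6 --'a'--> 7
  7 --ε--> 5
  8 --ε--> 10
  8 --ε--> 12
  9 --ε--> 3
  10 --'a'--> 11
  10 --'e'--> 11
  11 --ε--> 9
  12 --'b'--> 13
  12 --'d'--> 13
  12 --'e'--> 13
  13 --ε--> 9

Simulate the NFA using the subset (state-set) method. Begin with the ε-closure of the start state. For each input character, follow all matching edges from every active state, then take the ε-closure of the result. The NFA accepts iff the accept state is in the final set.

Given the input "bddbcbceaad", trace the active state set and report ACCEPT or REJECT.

start: ε-closure({0}) = {0}
'b' @ 1: {}  — dead — no transitions
rest 'ddbcbceaad' ignored (set empty)
after full input: {}  (accept=3 not in)

Answer: REJECT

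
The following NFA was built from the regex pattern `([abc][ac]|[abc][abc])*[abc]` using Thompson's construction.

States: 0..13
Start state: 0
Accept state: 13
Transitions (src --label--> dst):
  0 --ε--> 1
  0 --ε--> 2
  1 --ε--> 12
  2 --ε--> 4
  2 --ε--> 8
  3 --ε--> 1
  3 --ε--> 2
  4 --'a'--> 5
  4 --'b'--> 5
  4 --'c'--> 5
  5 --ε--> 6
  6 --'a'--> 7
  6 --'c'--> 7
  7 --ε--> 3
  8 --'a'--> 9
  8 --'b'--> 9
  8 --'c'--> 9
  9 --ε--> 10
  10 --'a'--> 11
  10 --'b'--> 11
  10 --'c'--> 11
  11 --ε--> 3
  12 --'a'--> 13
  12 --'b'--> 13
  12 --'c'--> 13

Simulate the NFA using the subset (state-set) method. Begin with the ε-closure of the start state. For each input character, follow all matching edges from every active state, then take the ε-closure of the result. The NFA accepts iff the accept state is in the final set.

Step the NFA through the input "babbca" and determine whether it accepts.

Answer: REJECT

Derivation:
start: ε-closure({0}) = {0,1,2,4,8,12}
'b' @ 1: {5,6,9,10,13}  [accepting]
'a' @ 2: {1,2,3,4,7,8,11,12}
'b' @ 3: {5,6,9,10,13}  [accepting]
'b' @ 4: {1,2,3,4,8,11,12}
'c' @ 5: {5,6,9,10,13}  [accepting]
'a' @ 6: {1,2,3,4,7,8,11,12}
after full input: {1,2,3,4,7,8,11,12}  (accept=13 not in)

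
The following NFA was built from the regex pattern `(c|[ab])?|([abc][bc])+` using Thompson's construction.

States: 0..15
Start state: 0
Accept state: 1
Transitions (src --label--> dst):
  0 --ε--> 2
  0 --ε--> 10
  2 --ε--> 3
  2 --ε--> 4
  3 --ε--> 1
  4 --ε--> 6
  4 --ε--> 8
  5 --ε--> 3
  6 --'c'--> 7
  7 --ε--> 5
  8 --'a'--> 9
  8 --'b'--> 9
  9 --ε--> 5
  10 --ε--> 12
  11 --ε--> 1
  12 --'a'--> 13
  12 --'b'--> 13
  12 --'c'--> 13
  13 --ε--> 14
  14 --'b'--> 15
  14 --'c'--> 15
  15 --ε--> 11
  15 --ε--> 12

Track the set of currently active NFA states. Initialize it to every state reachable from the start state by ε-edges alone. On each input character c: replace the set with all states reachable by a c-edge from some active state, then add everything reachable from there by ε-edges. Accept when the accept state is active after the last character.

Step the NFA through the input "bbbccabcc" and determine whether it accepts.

Answer: REJECT

Derivation:
initial (ε-close {0}): {0,1,2,3,4,6,8,10,12}
'b' @ 1: {1,3,5,9,13,14}  ✓accept
'b' @ 2: {1,11,12,15}  ✓accept
'b' @ 3: {13,14}
'c' @ 4: {1,11,12,15}  ✓accept
'c' @ 5: {13,14}
'a' @ 6: {}  — state set empty
rest 'bcc' ignored (set empty)
end set {} — state 1 not in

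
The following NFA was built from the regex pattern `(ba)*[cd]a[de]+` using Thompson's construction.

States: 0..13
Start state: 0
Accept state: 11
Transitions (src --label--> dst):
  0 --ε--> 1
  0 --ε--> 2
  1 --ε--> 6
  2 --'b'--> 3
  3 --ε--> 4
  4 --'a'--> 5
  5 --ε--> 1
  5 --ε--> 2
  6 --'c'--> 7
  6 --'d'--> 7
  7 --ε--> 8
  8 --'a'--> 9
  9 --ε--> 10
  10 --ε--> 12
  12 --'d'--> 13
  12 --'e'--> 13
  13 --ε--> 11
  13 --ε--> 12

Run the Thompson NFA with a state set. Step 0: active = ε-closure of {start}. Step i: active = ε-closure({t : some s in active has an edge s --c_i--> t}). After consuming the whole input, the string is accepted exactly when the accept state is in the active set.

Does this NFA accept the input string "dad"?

initial (ε-close {0}): {0,1,2,6}
'd' @ 1: {7,8}
'a' @ 2: {9,10,12}
'd' @ 3: {11,12,13}  [accepting]
after full input: {11,12,13}  (accept=11 in)

Answer: ACCEPT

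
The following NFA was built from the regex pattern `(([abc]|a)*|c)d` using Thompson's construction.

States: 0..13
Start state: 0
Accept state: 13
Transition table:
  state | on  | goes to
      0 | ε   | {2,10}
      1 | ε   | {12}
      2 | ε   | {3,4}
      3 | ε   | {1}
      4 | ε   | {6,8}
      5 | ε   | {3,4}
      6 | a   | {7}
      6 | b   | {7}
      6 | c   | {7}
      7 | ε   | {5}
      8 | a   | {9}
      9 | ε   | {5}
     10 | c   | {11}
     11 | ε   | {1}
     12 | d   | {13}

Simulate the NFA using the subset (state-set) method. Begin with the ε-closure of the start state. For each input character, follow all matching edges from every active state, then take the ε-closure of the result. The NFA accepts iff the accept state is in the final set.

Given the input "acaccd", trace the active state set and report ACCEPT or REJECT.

Answer: ACCEPT

Derivation:
S₀ = ε-closure({0}) = {0,1,2,3,4,6,8,10,12}
'a' @ 1: {1,3,4,5,6,7,8,9,12}
'c' @ 2: {1,3,4,5,6,7,8,12}
'a' @ 3: {1,3,4,5,6,7,8,9,12}
'c' @ 4: {1,3,4,5,6,7,8,12}
'c' @ 5: {1,3,4,5,6,7,8,12}
'd' @ 6: {13}  ✓accept
end set {13} — state 13 in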